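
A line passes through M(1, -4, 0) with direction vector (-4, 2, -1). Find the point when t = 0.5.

P(t) = M + t·d
  = (1 + (-4)·0.5, -4 + 2·0.5, 0 + (-1)·0.5)
  = (1 - 2, -4 + 1, 0 - 0.5)
  = (-1, -3, -0.5)

(-1, -3, -0.5)


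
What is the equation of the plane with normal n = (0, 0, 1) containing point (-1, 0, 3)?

The plane through P with normal n = (a, b, c) satisfies n·(r - P) = 0,
i.e. ax + by + cz = a·x₀ + b·y₀ + c·z₀.
d = 0·(-1) + 0·0 + 1·3
  = 0 + 0 + 3
  = 3
Equation: z = 3

z = 3


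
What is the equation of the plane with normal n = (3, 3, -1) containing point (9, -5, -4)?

The plane through P with normal n = (a, b, c) satisfies n·(r - P) = 0,
i.e. ax + by + cz = a·x₀ + b·y₀ + c·z₀.
d = 3·9 + 3·(-5) + (-1)·(-4)
  = 27 - 15 + 4
  = 16
Equation: 3x + 3y - z = 16

3x + 3y - z = 16


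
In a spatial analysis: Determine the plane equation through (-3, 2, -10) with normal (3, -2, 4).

The plane through P with normal n = (a, b, c) satisfies n·(r - P) = 0,
i.e. ax + by + cz = a·x₀ + b·y₀ + c·z₀.
d = 3·(-3) + (-2)·2 + 4·(-10)
  = -9 - 4 - 40
  = -53
Equation: 3x - 2y + 4z = -53

3x - 2y + 4z = -53


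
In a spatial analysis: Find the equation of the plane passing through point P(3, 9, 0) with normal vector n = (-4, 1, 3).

The plane through P with normal n = (a, b, c) satisfies n·(r - P) = 0,
i.e. ax + by + cz = a·x₀ + b·y₀ + c·z₀.
d = (-4)·3 + 1·9 + 3·0
  = -12 + 9 + 0
  = -3
Equation: -4x + y + 3z = -3

-4x + y + 3z = -3


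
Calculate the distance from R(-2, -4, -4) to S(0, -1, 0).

d = √[(x₂-x₁)² + (y₂-y₁)² + (z₂-z₁)²]
  = √[2² + 3² + 4²]
  = √[4 + 9 + 16]
  = √29
  ≈ 5.385

5.385


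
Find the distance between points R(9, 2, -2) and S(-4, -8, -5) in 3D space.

d = √[(x₂-x₁)² + (y₂-y₁)² + (z₂-z₁)²]
  = √[(-13)² + (-10)² + (-3)²]
  = √[169 + 100 + 9]
  = √278
  ≈ 16.67

16.67


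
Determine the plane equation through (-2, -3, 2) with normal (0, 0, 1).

The plane through P with normal n = (a, b, c) satisfies n·(r - P) = 0,
i.e. ax + by + cz = a·x₀ + b·y₀ + c·z₀.
d = 0·(-2) + 0·(-3) + 1·2
  = 0 + 0 + 2
  = 2
Equation: z = 2

z = 2


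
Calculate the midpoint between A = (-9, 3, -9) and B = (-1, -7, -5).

M = ((x₁+x₂)/2, (y₁+y₂)/2, (z₁+z₂)/2)
  = ((-9 - 1)/2, (3 - 7)/2, (-9 - 5)/2)
  = (-10/2, -4/2, -14/2)
  = (-5, -2, -7)

(-5, -2, -7)


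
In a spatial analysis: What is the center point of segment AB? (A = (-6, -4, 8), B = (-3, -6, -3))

M = ((x₁+x₂)/2, (y₁+y₂)/2, (z₁+z₂)/2)
  = ((-6 - 3)/2, (-4 - 6)/2, (8 - 3)/2)
  = (-9/2, -10/2, 5/2)
  = (-4.5, -5, 2.5)

(-4.5, -5, 2.5)


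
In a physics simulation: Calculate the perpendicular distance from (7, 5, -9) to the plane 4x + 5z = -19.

distance = |a·x₀ + b·y₀ + c·z₀ - d| / √(a² + b² + c²)
  = |4·7 + 0·5 + 5·(-9) - (-19)| / √(4² + 0² + 5²)
  = |28 + 0 - 45 + 19| / √(16 + 0 + 25)
  = |2| / √41
  = 2 / 6.403
  ≈ 0.3123

0.3123


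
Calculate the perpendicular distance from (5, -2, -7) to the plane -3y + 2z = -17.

distance = |a·x₀ + b·y₀ + c·z₀ - d| / √(a² + b² + c²)
  = |0·5 + (-3)·(-2) + 2·(-7) - (-17)| / √(0² + (-3)² + 2²)
  = |0 + 6 - 14 + 17| / √(0 + 9 + 4)
  = |9| / √13
  = 9 / 3.606
  ≈ 2.496

2.496


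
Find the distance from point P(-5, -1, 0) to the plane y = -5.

distance = |a·x₀ + b·y₀ + c·z₀ - d| / √(a² + b² + c²)
  = |0·(-5) + 1·(-1) + 0·0 - (-5)| / √(0² + 1² + 0²)
  = |0 - 1 + 0 + 5| / √(0 + 1 + 0)
  = |4| / √1
  = 4 / 1
  ≈ 4

4


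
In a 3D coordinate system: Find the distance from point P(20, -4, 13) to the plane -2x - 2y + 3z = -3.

distance = |a·x₀ + b·y₀ + c·z₀ - d| / √(a² + b² + c²)
  = |(-2)·20 + (-2)·(-4) + 3·13 - (-3)| / √((-2)² + (-2)² + 3²)
  = |-40 + 8 + 39 + 3| / √(4 + 4 + 9)
  = |10| / √17
  = 10 / 4.123
  ≈ 2.425

2.425


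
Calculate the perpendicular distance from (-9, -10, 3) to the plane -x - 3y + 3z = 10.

distance = |a·x₀ + b·y₀ + c·z₀ - d| / √(a² + b² + c²)
  = |(-1)·(-9) + (-3)·(-10) + 3·3 - 10| / √((-1)² + (-3)² + 3²)
  = |9 + 30 + 9 - 10| / √(1 + 9 + 9)
  = |38| / √19
  = 38 / 4.359
  ≈ 8.718

8.718


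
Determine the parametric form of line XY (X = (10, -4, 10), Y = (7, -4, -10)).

Direction vector d = Y - X = (7 - 10, -4 + 4, -10 - 10) = (-3, 0, -20)
Parametric form r = X + t·d:
x = 10 - 3t, y = -4, z = 10 - 20t

x = 10 - 3t, y = -4, z = 10 - 20t


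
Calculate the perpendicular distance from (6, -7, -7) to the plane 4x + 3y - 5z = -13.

distance = |a·x₀ + b·y₀ + c·z₀ - d| / √(a² + b² + c²)
  = |4·6 + 3·(-7) + (-5)·(-7) - (-13)| / √(4² + 3² + (-5)²)
  = |24 - 21 + 35 + 13| / √(16 + 9 + 25)
  = |51| / √50
  = 51 / 7.071
  ≈ 7.212

7.212


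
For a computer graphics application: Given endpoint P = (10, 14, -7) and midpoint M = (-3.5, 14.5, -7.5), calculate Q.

Q = 2M - P
  = (2·(-3.5) - 10, 2·14.5 - 14, 2·(-7.5) - (-7))
  = (-7 - 10, 29 - 14, -15 + 7)
  = (-17, 15, -8)

(-17, 15, -8)


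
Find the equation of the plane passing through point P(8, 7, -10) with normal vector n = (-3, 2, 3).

The plane through P with normal n = (a, b, c) satisfies n·(r - P) = 0,
i.e. ax + by + cz = a·x₀ + b·y₀ + c·z₀.
d = (-3)·8 + 2·7 + 3·(-10)
  = -24 + 14 - 30
  = -40
Equation: -3x + 2y + 3z = -40

-3x + 2y + 3z = -40


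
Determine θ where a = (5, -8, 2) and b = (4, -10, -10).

a·b = 5·4 + (-8)·(-10) + 2·(-10) = 20 + 80 - 20 = 80
|a| = √(5² + (-8)² + 2²) = √93 ≈ 9.644
|b| = √(4² + (-10)² + (-10)²) = √216 ≈ 14.7
cos θ = (a·b)/(|a||b|) = 80/(9.644·14.7) ≈ 0.5644
θ = arccos(0.5644) ≈ 55.64°

55.64°


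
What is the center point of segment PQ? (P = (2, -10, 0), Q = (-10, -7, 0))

M = ((x₁+x₂)/2, (y₁+y₂)/2, (z₁+z₂)/2)
  = ((2 - 10)/2, (-10 - 7)/2, (0 + 0)/2)
  = (-8/2, -17/2, 0/2)
  = (-4, -8.5, 0)

(-4, -8.5, 0)


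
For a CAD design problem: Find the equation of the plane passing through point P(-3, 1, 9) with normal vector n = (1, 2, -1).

The plane through P with normal n = (a, b, c) satisfies n·(r - P) = 0,
i.e. ax + by + cz = a·x₀ + b·y₀ + c·z₀.
d = 1·(-3) + 2·1 + (-1)·9
  = -3 + 2 - 9
  = -10
Equation: x + 2y - z = -10

x + 2y - z = -10


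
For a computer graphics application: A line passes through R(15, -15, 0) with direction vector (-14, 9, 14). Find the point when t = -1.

P(t) = R + t·d
  = (15 + (-14)·(-1), -15 + 9·(-1), 0 + 14·(-1))
  = (15 + 14, -15 - 9, 0 - 14)
  = (29, -24, -14)

(29, -24, -14)


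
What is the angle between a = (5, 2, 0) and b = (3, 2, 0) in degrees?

a·b = 5·3 + 2·2 + 0·0 = 15 + 4 + 0 = 19
|a| = √(5² + 2² + 0²) = √29 ≈ 5.385
|b| = √(3² + 2² + 0²) = √13 ≈ 3.606
cos θ = (a·b)/(|a||b|) = 19/(5.385·3.606) ≈ 0.9785
θ = arccos(0.9785) ≈ 11.89°

11.89°


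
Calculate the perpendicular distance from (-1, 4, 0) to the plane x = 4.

distance = |a·x₀ + b·y₀ + c·z₀ - d| / √(a² + b² + c²)
  = |1·(-1) + 0·4 + 0·0 - 4| / √(1² + 0² + 0²)
  = |-1 + 0 + 0 - 4| / √(1 + 0 + 0)
  = |-5| / √1
  = 5 / 1
  ≈ 5

5


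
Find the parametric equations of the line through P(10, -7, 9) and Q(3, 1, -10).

Direction vector d = Q - P = (3 - 10, 1 + 7, -10 - 9) = (-7, 8, -19)
Parametric form r = P + t·d:
x = 10 - 7t, y = -7 + 8t, z = 9 - 19t

x = 10 - 7t, y = -7 + 8t, z = 9 - 19t


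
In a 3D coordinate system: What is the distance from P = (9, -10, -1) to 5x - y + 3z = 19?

distance = |a·x₀ + b·y₀ + c·z₀ - d| / √(a² + b² + c²)
  = |5·9 + (-1)·(-10) + 3·(-1) - 19| / √(5² + (-1)² + 3²)
  = |45 + 10 - 3 - 19| / √(25 + 1 + 9)
  = |33| / √35
  = 33 / 5.916
  ≈ 5.578

5.578


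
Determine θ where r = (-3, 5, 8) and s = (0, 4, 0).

r·s = (-3)·0 + 5·4 + 8·0 = 0 + 20 + 0 = 20
|r| = √((-3)² + 5² + 8²) = √98 ≈ 9.899
|s| = √(0² + 4² + 0²) = √16 ≈ 4
cos θ = (r·s)/(|r||s|) = 20/(9.899·4) ≈ 0.5051
θ = arccos(0.5051) ≈ 59.66°

59.66°


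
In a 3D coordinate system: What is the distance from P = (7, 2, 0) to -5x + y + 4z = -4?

distance = |a·x₀ + b·y₀ + c·z₀ - d| / √(a² + b² + c²)
  = |(-5)·7 + 1·2 + 4·0 - (-4)| / √((-5)² + 1² + 4²)
  = |-35 + 2 + 0 + 4| / √(25 + 1 + 16)
  = |-29| / √42
  = 29 / 6.481
  ≈ 4.475

4.475


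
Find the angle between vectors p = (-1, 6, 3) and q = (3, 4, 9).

p·q = (-1)·3 + 6·4 + 3·9 = -3 + 24 + 27 = 48
|p| = √((-1)² + 6² + 3²) = √46 ≈ 6.782
|q| = √(3² + 4² + 9²) = √106 ≈ 10.3
cos θ = (p·q)/(|p||q|) = 48/(6.782·10.3) ≈ 0.6874
θ = arccos(0.6874) ≈ 46.58°

46.58°


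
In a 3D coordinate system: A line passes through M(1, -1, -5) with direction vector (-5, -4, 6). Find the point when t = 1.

P(t) = M + t·d
  = (1 + (-5)·1, -1 + (-4)·1, -5 + 6·1)
  = (1 - 5, -1 - 4, -5 + 6)
  = (-4, -5, 1)

(-4, -5, 1)


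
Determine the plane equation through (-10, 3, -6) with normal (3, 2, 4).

The plane through P with normal n = (a, b, c) satisfies n·(r - P) = 0,
i.e. ax + by + cz = a·x₀ + b·y₀ + c·z₀.
d = 3·(-10) + 2·3 + 4·(-6)
  = -30 + 6 - 24
  = -48
Equation: 3x + 2y + 4z = -48

3x + 2y + 4z = -48


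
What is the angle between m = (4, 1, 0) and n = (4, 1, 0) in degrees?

m·n = 4·4 + 1·1 + 0·0 = 16 + 1 + 0 = 17
|m| = √(4² + 1² + 0²) = √17 ≈ 4.123
|n| = √(4² + 1² + 0²) = √17 ≈ 4.123
cos θ = (m·n)/(|m||n|) = 17/(4.123·4.123) ≈ 1
θ = arccos(1) ≈ 0°

0°


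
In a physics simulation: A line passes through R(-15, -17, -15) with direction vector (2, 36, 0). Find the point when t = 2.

P(t) = R + t·d
  = (-15 + 2·2, -17 + 36·2, -15 + 0·2)
  = (-15 + 4, -17 + 72, -15 + 0)
  = (-11, 55, -15)

(-11, 55, -15)


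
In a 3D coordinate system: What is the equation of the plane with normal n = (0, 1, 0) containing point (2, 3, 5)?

The plane through P with normal n = (a, b, c) satisfies n·(r - P) = 0,
i.e. ax + by + cz = a·x₀ + b·y₀ + c·z₀.
d = 0·2 + 1·3 + 0·5
  = 0 + 3 + 0
  = 3
Equation: y = 3

y = 3


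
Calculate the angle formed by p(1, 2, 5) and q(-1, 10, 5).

p·q = 1·(-1) + 2·10 + 5·5 = -1 + 20 + 25 = 44
|p| = √(1² + 2² + 5²) = √30 ≈ 5.477
|q| = √((-1)² + 10² + 5²) = √126 ≈ 11.22
cos θ = (p·q)/(|p||q|) = 44/(5.477·11.22) ≈ 0.7157
θ = arccos(0.7157) ≈ 44.3°

44.3°


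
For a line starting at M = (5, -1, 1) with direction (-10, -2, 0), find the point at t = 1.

P(t) = M + t·d
  = (5 + (-10)·1, -1 + (-2)·1, 1 + 0·1)
  = (5 - 10, -1 - 2, 1 + 0)
  = (-5, -3, 1)

(-5, -3, 1)


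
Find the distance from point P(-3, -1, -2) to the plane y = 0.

distance = |a·x₀ + b·y₀ + c·z₀ - d| / √(a² + b² + c²)
  = |0·(-3) + 1·(-1) + 0·(-2) - 0| / √(0² + 1² + 0²)
  = |0 - 1 + 0 + 0| / √(0 + 1 + 0)
  = |-1| / √1
  = 1 / 1
  ≈ 1

1


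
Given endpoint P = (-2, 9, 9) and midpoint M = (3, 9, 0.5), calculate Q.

Q = 2M - P
  = (2·3 - (-2), 2·9 - 9, 2·0.5 - 9)
  = (6 + 2, 18 - 9, 1 - 9)
  = (8, 9, -8)

(8, 9, -8)


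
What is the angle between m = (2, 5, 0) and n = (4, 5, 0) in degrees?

m·n = 2·4 + 5·5 + 0·0 = 8 + 25 + 0 = 33
|m| = √(2² + 5² + 0²) = √29 ≈ 5.385
|n| = √(4² + 5² + 0²) = √41 ≈ 6.403
cos θ = (m·n)/(|m||n|) = 33/(5.385·6.403) ≈ 0.957
θ = arccos(0.957) ≈ 16.86°

16.86°


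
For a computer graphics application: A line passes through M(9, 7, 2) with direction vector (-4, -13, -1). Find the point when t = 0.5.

P(t) = M + t·d
  = (9 + (-4)·0.5, 7 + (-13)·0.5, 2 + (-1)·0.5)
  = (9 - 2, 7 - 6.5, 2 - 0.5)
  = (7, 0.5, 1.5)

(7, 0.5, 1.5)


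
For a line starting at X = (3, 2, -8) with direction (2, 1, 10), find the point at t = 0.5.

P(t) = X + t·d
  = (3 + 2·0.5, 2 + 1·0.5, -8 + 10·0.5)
  = (3 + 1, 2 + 0.5, -8 + 5)
  = (4, 2.5, -3)

(4, 2.5, -3)


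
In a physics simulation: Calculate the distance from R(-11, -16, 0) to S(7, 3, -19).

d = √[(x₂-x₁)² + (y₂-y₁)² + (z₂-z₁)²]
  = √[18² + 19² + (-19)²]
  = √[324 + 361 + 361]
  = √1046
  ≈ 32.34

32.34


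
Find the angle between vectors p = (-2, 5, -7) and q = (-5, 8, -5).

p·q = (-2)·(-5) + 5·8 + (-7)·(-5) = 10 + 40 + 35 = 85
|p| = √((-2)² + 5² + (-7)²) = √78 ≈ 8.832
|q| = √((-5)² + 8² + (-5)²) = √114 ≈ 10.68
cos θ = (p·q)/(|p||q|) = 85/(8.832·10.68) ≈ 0.9014
θ = arccos(0.9014) ≈ 25.66°

25.66°


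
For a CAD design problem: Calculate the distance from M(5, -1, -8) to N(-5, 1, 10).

d = √[(x₂-x₁)² + (y₂-y₁)² + (z₂-z₁)²]
  = √[(-10)² + 2² + 18²]
  = √[100 + 4 + 324]
  = √428
  ≈ 20.69

20.69


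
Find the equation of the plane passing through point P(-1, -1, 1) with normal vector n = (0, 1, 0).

The plane through P with normal n = (a, b, c) satisfies n·(r - P) = 0,
i.e. ax + by + cz = a·x₀ + b·y₀ + c·z₀.
d = 0·(-1) + 1·(-1) + 0·1
  = 0 - 1 + 0
  = -1
Equation: y = -1

y = -1


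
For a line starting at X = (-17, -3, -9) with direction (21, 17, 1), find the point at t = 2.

P(t) = X + t·d
  = (-17 + 21·2, -3 + 17·2, -9 + 1·2)
  = (-17 + 42, -3 + 34, -9 + 2)
  = (25, 31, -7)

(25, 31, -7)


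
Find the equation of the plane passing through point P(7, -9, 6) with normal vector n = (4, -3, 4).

The plane through P with normal n = (a, b, c) satisfies n·(r - P) = 0,
i.e. ax + by + cz = a·x₀ + b·y₀ + c·z₀.
d = 4·7 + (-3)·(-9) + 4·6
  = 28 + 27 + 24
  = 79
Equation: 4x - 3y + 4z = 79

4x - 3y + 4z = 79


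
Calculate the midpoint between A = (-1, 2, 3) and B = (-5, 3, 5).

M = ((x₁+x₂)/2, (y₁+y₂)/2, (z₁+z₂)/2)
  = ((-1 - 5)/2, (2 + 3)/2, (3 + 5)/2)
  = (-6/2, 5/2, 8/2)
  = (-3, 2.5, 4)

(-3, 2.5, 4)


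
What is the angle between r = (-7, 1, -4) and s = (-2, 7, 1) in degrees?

r·s = (-7)·(-2) + 1·7 + (-4)·1 = 14 + 7 - 4 = 17
|r| = √((-7)² + 1² + (-4)²) = √66 ≈ 8.124
|s| = √((-2)² + 7² + 1²) = √54 ≈ 7.348
cos θ = (r·s)/(|r||s|) = 17/(8.124·7.348) ≈ 0.2848
θ = arccos(0.2848) ≈ 73.46°

73.46°


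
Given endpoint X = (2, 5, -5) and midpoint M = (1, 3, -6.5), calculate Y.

Y = 2M - X
  = (2·1 - 2, 2·3 - 5, 2·(-6.5) - (-5))
  = (2 - 2, 6 - 5, -13 + 5)
  = (0, 1, -8)

(0, 1, -8)


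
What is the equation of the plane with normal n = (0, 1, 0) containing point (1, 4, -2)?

The plane through P with normal n = (a, b, c) satisfies n·(r - P) = 0,
i.e. ax + by + cz = a·x₀ + b·y₀ + c·z₀.
d = 0·1 + 1·4 + 0·(-2)
  = 0 + 4 + 0
  = 4
Equation: y = 4

y = 4


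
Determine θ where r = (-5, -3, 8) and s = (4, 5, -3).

r·s = (-5)·4 + (-3)·5 + 8·(-3) = -20 - 15 - 24 = -59
|r| = √((-5)² + (-3)² + 8²) = √98 ≈ 9.899
|s| = √(4² + 5² + (-3)²) = √50 ≈ 7.071
cos θ = (r·s)/(|r||s|) = -59/(9.899·7.071) ≈ -0.8429
θ = arccos(-0.8429) ≈ 147.4°

147.4°


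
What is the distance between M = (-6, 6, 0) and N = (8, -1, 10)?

d = √[(x₂-x₁)² + (y₂-y₁)² + (z₂-z₁)²]
  = √[14² + (-7)² + 10²]
  = √[196 + 49 + 100]
  = √345
  ≈ 18.57

18.57


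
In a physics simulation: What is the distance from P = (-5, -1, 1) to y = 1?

distance = |a·x₀ + b·y₀ + c·z₀ - d| / √(a² + b² + c²)
  = |0·(-5) + 1·(-1) + 0·1 - 1| / √(0² + 1² + 0²)
  = |0 - 1 + 0 - 1| / √(0 + 1 + 0)
  = |-2| / √1
  = 2 / 1
  ≈ 2

2


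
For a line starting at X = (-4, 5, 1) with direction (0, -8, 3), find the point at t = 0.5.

P(t) = X + t·d
  = (-4 + 0·0.5, 5 + (-8)·0.5, 1 + 3·0.5)
  = (-4 + 0, 5 - 4, 1 + 1.5)
  = (-4, 1, 2.5)

(-4, 1, 2.5)


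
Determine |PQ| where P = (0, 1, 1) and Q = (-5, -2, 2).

d = √[(x₂-x₁)² + (y₂-y₁)² + (z₂-z₁)²]
  = √[(-5)² + (-3)² + 1²]
  = √[25 + 9 + 1]
  = √35
  ≈ 5.916

5.916


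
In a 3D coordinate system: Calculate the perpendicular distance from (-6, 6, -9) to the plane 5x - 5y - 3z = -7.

distance = |a·x₀ + b·y₀ + c·z₀ - d| / √(a² + b² + c²)
  = |5·(-6) + (-5)·6 + (-3)·(-9) - (-7)| / √(5² + (-5)² + (-3)²)
  = |-30 - 30 + 27 + 7| / √(25 + 25 + 9)
  = |-26| / √59
  = 26 / 7.681
  ≈ 3.385

3.385


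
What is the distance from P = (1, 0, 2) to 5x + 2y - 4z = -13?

distance = |a·x₀ + b·y₀ + c·z₀ - d| / √(a² + b² + c²)
  = |5·1 + 2·0 + (-4)·2 - (-13)| / √(5² + 2² + (-4)²)
  = |5 + 0 - 8 + 13| / √(25 + 4 + 16)
  = |10| / √45
  = 10 / 6.708
  ≈ 1.491

1.491


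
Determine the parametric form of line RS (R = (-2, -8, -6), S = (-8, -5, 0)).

Direction vector d = S - R = (-8 + 2, -5 + 8, 0 + 6) = (-6, 3, 6)
Parametric form r = R + t·d:
x = -2 - 6t, y = -8 + 3t, z = -6 + 6t

x = -2 - 6t, y = -8 + 3t, z = -6 + 6t


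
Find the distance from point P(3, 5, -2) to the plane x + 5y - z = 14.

distance = |a·x₀ + b·y₀ + c·z₀ - d| / √(a² + b² + c²)
  = |1·3 + 5·5 + (-1)·(-2) - 14| / √(1² + 5² + (-1)²)
  = |3 + 25 + 2 - 14| / √(1 + 25 + 1)
  = |16| / √27
  = 16 / 5.196
  ≈ 3.079

3.079


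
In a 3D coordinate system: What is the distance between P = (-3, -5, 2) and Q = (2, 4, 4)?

d = √[(x₂-x₁)² + (y₂-y₁)² + (z₂-z₁)²]
  = √[5² + 9² + 2²]
  = √[25 + 81 + 4]
  = √110
  ≈ 10.49

10.49


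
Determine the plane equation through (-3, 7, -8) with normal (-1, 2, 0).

The plane through P with normal n = (a, b, c) satisfies n·(r - P) = 0,
i.e. ax + by + cz = a·x₀ + b·y₀ + c·z₀.
d = (-1)·(-3) + 2·7 + 0·(-8)
  = 3 + 14 + 0
  = 17
Equation: -x + 2y = 17

-x + 2y = 17


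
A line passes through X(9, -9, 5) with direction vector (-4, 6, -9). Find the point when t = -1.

P(t) = X + t·d
  = (9 + (-4)·(-1), -9 + 6·(-1), 5 + (-9)·(-1))
  = (9 + 4, -9 - 6, 5 + 9)
  = (13, -15, 14)

(13, -15, 14)


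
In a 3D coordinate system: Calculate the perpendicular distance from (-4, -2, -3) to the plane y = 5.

distance = |a·x₀ + b·y₀ + c·z₀ - d| / √(a² + b² + c²)
  = |0·(-4) + 1·(-2) + 0·(-3) - 5| / √(0² + 1² + 0²)
  = |0 - 2 + 0 - 5| / √(0 + 1 + 0)
  = |-7| / √1
  = 7 / 1
  ≈ 7

7


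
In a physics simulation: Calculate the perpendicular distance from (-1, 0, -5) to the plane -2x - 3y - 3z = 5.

distance = |a·x₀ + b·y₀ + c·z₀ - d| / √(a² + b² + c²)
  = |(-2)·(-1) + (-3)·0 + (-3)·(-5) - 5| / √((-2)² + (-3)² + (-3)²)
  = |2 + 0 + 15 - 5| / √(4 + 9 + 9)
  = |12| / √22
  = 12 / 4.69
  ≈ 2.558

2.558


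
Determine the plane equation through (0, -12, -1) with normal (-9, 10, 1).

The plane through P with normal n = (a, b, c) satisfies n·(r - P) = 0,
i.e. ax + by + cz = a·x₀ + b·y₀ + c·z₀.
d = (-9)·0 + 10·(-12) + 1·(-1)
  = 0 - 120 - 1
  = -121
Equation: -9x + 10y + z = -121

-9x + 10y + z = -121


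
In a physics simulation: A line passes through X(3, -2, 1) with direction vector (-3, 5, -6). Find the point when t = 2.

P(t) = X + t·d
  = (3 + (-3)·2, -2 + 5·2, 1 + (-6)·2)
  = (3 - 6, -2 + 10, 1 - 12)
  = (-3, 8, -11)

(-3, 8, -11)


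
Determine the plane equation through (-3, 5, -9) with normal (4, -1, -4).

The plane through P with normal n = (a, b, c) satisfies n·(r - P) = 0,
i.e. ax + by + cz = a·x₀ + b·y₀ + c·z₀.
d = 4·(-3) + (-1)·5 + (-4)·(-9)
  = -12 - 5 + 36
  = 19
Equation: 4x - y - 4z = 19

4x - y - 4z = 19


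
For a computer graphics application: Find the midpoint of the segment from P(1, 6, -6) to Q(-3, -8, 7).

M = ((x₁+x₂)/2, (y₁+y₂)/2, (z₁+z₂)/2)
  = ((1 - 3)/2, (6 - 8)/2, (-6 + 7)/2)
  = (-2/2, -2/2, 1/2)
  = (-1, -1, 0.5)

(-1, -1, 0.5)


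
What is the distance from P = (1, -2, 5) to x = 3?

distance = |a·x₀ + b·y₀ + c·z₀ - d| / √(a² + b² + c²)
  = |1·1 + 0·(-2) + 0·5 - 3| / √(1² + 0² + 0²)
  = |1 + 0 + 0 - 3| / √(1 + 0 + 0)
  = |-2| / √1
  = 2 / 1
  ≈ 2

2


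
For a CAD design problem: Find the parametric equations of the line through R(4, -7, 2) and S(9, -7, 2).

Direction vector d = S - R = (9 - 4, -7 + 7, 2 - 2) = (5, 0, 0)
Parametric form r = R + t·d:
x = 4 + 5t, y = -7, z = 2

x = 4 + 5t, y = -7, z = 2


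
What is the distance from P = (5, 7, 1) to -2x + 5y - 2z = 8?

distance = |a·x₀ + b·y₀ + c·z₀ - d| / √(a² + b² + c²)
  = |(-2)·5 + 5·7 + (-2)·1 - 8| / √((-2)² + 5² + (-2)²)
  = |-10 + 35 - 2 - 8| / √(4 + 25 + 4)
  = |15| / √33
  = 15 / 5.745
  ≈ 2.611

2.611


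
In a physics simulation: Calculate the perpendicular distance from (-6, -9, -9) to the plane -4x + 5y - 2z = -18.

distance = |a·x₀ + b·y₀ + c·z₀ - d| / √(a² + b² + c²)
  = |(-4)·(-6) + 5·(-9) + (-2)·(-9) - (-18)| / √((-4)² + 5² + (-2)²)
  = |24 - 45 + 18 + 18| / √(16 + 25 + 4)
  = |15| / √45
  = 15 / 6.708
  ≈ 2.236

2.236


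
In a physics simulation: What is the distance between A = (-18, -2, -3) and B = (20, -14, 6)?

d = √[(x₂-x₁)² + (y₂-y₁)² + (z₂-z₁)²]
  = √[38² + (-12)² + 9²]
  = √[1444 + 144 + 81]
  = √1669
  ≈ 40.85

40.85


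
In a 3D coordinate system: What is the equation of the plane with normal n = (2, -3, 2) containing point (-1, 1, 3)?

The plane through P with normal n = (a, b, c) satisfies n·(r - P) = 0,
i.e. ax + by + cz = a·x₀ + b·y₀ + c·z₀.
d = 2·(-1) + (-3)·1 + 2·3
  = -2 - 3 + 6
  = 1
Equation: 2x - 3y + 2z = 1

2x - 3y + 2z = 1


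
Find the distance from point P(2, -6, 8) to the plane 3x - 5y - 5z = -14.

distance = |a·x₀ + b·y₀ + c·z₀ - d| / √(a² + b² + c²)
  = |3·2 + (-5)·(-6) + (-5)·8 - (-14)| / √(3² + (-5)² + (-5)²)
  = |6 + 30 - 40 + 14| / √(9 + 25 + 25)
  = |10| / √59
  = 10 / 7.681
  ≈ 1.302

1.302


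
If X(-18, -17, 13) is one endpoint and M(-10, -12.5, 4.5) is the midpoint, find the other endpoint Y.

Y = 2M - X
  = (2·(-10) - (-18), 2·(-12.5) - (-17), 2·4.5 - 13)
  = (-20 + 18, -25 + 17, 9 - 13)
  = (-2, -8, -4)

(-2, -8, -4)


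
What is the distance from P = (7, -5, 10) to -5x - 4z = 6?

distance = |a·x₀ + b·y₀ + c·z₀ - d| / √(a² + b² + c²)
  = |(-5)·7 + 0·(-5) + (-4)·10 - 6| / √((-5)² + 0² + (-4)²)
  = |-35 + 0 - 40 - 6| / √(25 + 0 + 16)
  = |-81| / √41
  = 81 / 6.403
  ≈ 12.65

12.65


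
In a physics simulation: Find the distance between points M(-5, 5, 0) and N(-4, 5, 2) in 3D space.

d = √[(x₂-x₁)² + (y₂-y₁)² + (z₂-z₁)²]
  = √[1² + 0² + 2²]
  = √[1 + 0 + 4]
  = √5
  ≈ 2.236

2.236


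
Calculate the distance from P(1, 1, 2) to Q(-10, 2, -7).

d = √[(x₂-x₁)² + (y₂-y₁)² + (z₂-z₁)²]
  = √[(-11)² + 1² + (-9)²]
  = √[121 + 1 + 81]
  = √203
  ≈ 14.25

14.25


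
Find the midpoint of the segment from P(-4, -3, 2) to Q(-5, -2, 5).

M = ((x₁+x₂)/2, (y₁+y₂)/2, (z₁+z₂)/2)
  = ((-4 - 5)/2, (-3 - 2)/2, (2 + 5)/2)
  = (-9/2, -5/2, 7/2)
  = (-4.5, -2.5, 3.5)

(-4.5, -2.5, 3.5)


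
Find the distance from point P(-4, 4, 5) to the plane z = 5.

distance = |a·x₀ + b·y₀ + c·z₀ - d| / √(a² + b² + c²)
  = |0·(-4) + 0·4 + 1·5 - 5| / √(0² + 0² + 1²)
  = |0 + 0 + 5 - 5| / √(0 + 0 + 1)
  = |0| / √1
  = 0 / 1
  ≈ 0

0


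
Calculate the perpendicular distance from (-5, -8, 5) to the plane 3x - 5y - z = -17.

distance = |a·x₀ + b·y₀ + c·z₀ - d| / √(a² + b² + c²)
  = |3·(-5) + (-5)·(-8) + (-1)·5 - (-17)| / √(3² + (-5)² + (-1)²)
  = |-15 + 40 - 5 + 17| / √(9 + 25 + 1)
  = |37| / √35
  = 37 / 5.916
  ≈ 6.254

6.254


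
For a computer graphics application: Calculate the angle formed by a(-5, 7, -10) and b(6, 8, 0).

a·b = (-5)·6 + 7·8 + (-10)·0 = -30 + 56 + 0 = 26
|a| = √((-5)² + 7² + (-10)²) = √174 ≈ 13.19
|b| = √(6² + 8² + 0²) = √100 ≈ 10
cos θ = (a·b)/(|a||b|) = 26/(13.19·10) ≈ 0.1971
θ = arccos(0.1971) ≈ 78.63°

78.63°


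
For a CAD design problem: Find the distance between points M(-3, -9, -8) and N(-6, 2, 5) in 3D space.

d = √[(x₂-x₁)² + (y₂-y₁)² + (z₂-z₁)²]
  = √[(-3)² + 11² + 13²]
  = √[9 + 121 + 169]
  = √299
  ≈ 17.29

17.29


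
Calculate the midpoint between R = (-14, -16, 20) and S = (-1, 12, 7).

M = ((x₁+x₂)/2, (y₁+y₂)/2, (z₁+z₂)/2)
  = ((-14 - 1)/2, (-16 + 12)/2, (20 + 7)/2)
  = (-15/2, -4/2, 27/2)
  = (-7.5, -2, 13.5)

(-7.5, -2, 13.5)


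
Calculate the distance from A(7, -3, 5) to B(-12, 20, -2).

d = √[(x₂-x₁)² + (y₂-y₁)² + (z₂-z₁)²]
  = √[(-19)² + 23² + (-7)²]
  = √[361 + 529 + 49]
  = √939
  ≈ 30.64

30.64


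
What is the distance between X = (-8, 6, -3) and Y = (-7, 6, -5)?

d = √[(x₂-x₁)² + (y₂-y₁)² + (z₂-z₁)²]
  = √[1² + 0² + (-2)²]
  = √[1 + 0 + 4]
  = √5
  ≈ 2.236

2.236


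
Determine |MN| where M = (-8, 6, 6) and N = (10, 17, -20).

d = √[(x₂-x₁)² + (y₂-y₁)² + (z₂-z₁)²]
  = √[18² + 11² + (-26)²]
  = √[324 + 121 + 676]
  = √1121
  ≈ 33.48

33.48


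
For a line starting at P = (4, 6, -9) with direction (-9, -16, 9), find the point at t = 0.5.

P(t) = P + t·d
  = (4 + (-9)·0.5, 6 + (-16)·0.5, -9 + 9·0.5)
  = (4 - 4.5, 6 - 8, -9 + 4.5)
  = (-0.5, -2, -4.5)

(-0.5, -2, -4.5)


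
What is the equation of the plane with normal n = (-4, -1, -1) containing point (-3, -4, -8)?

The plane through P with normal n = (a, b, c) satisfies n·(r - P) = 0,
i.e. ax + by + cz = a·x₀ + b·y₀ + c·z₀.
d = (-4)·(-3) + (-1)·(-4) + (-1)·(-8)
  = 12 + 4 + 8
  = 24
Equation: -4x - y - z = 24

-4x - y - z = 24


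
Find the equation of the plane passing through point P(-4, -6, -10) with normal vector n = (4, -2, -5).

The plane through P with normal n = (a, b, c) satisfies n·(r - P) = 0,
i.e. ax + by + cz = a·x₀ + b·y₀ + c·z₀.
d = 4·(-4) + (-2)·(-6) + (-5)·(-10)
  = -16 + 12 + 50
  = 46
Equation: 4x - 2y - 5z = 46

4x - 2y - 5z = 46


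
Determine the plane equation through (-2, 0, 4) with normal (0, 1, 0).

The plane through P with normal n = (a, b, c) satisfies n·(r - P) = 0,
i.e. ax + by + cz = a·x₀ + b·y₀ + c·z₀.
d = 0·(-2) + 1·0 + 0·4
  = 0 + 0 + 0
  = 0
Equation: y = 0

y = 0


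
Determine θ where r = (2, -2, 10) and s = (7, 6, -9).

r·s = 2·7 + (-2)·6 + 10·(-9) = 14 - 12 - 90 = -88
|r| = √(2² + (-2)² + 10²) = √108 ≈ 10.39
|s| = √(7² + 6² + (-9)²) = √166 ≈ 12.88
cos θ = (r·s)/(|r||s|) = -88/(10.39·12.88) ≈ -0.6572
θ = arccos(-0.6572) ≈ 131.1°

131.1°


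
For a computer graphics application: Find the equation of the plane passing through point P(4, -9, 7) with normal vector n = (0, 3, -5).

The plane through P with normal n = (a, b, c) satisfies n·(r - P) = 0,
i.e. ax + by + cz = a·x₀ + b·y₀ + c·z₀.
d = 0·4 + 3·(-9) + (-5)·7
  = 0 - 27 - 35
  = -62
Equation: 3y - 5z = -62

3y - 5z = -62


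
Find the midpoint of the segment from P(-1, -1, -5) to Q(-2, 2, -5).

M = ((x₁+x₂)/2, (y₁+y₂)/2, (z₁+z₂)/2)
  = ((-1 - 2)/2, (-1 + 2)/2, (-5 - 5)/2)
  = (-3/2, 1/2, -10/2)
  = (-1.5, 0.5, -5)

(-1.5, 0.5, -5)


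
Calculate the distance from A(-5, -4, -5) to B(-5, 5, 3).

d = √[(x₂-x₁)² + (y₂-y₁)² + (z₂-z₁)²]
  = √[0² + 9² + 8²]
  = √[0 + 81 + 64]
  = √145
  ≈ 12.04

12.04


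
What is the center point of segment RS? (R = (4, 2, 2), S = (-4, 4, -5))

M = ((x₁+x₂)/2, (y₁+y₂)/2, (z₁+z₂)/2)
  = ((4 - 4)/2, (2 + 4)/2, (2 - 5)/2)
  = (0/2, 6/2, -3/2)
  = (0, 3, -1.5)

(0, 3, -1.5)


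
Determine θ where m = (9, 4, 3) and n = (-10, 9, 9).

m·n = 9·(-10) + 4·9 + 3·9 = -90 + 36 + 27 = -27
|m| = √(9² + 4² + 3²) = √106 ≈ 10.3
|n| = √((-10)² + 9² + 9²) = √262 ≈ 16.19
cos θ = (m·n)/(|m||n|) = -27/(10.3·16.19) ≈ -0.162
θ = arccos(-0.162) ≈ 99.32°

99.32°


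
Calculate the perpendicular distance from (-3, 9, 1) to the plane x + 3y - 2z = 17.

distance = |a·x₀ + b·y₀ + c·z₀ - d| / √(a² + b² + c²)
  = |1·(-3) + 3·9 + (-2)·1 - 17| / √(1² + 3² + (-2)²)
  = |-3 + 27 - 2 - 17| / √(1 + 9 + 4)
  = |5| / √14
  = 5 / 3.742
  ≈ 1.336

1.336


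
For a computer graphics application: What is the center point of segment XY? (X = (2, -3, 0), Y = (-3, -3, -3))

M = ((x₁+x₂)/2, (y₁+y₂)/2, (z₁+z₂)/2)
  = ((2 - 3)/2, (-3 - 3)/2, (0 - 3)/2)
  = (-1/2, -6/2, -3/2)
  = (-0.5, -3, -1.5)

(-0.5, -3, -1.5)


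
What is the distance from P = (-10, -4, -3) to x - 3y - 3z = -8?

distance = |a·x₀ + b·y₀ + c·z₀ - d| / √(a² + b² + c²)
  = |1·(-10) + (-3)·(-4) + (-3)·(-3) - (-8)| / √(1² + (-3)² + (-3)²)
  = |-10 + 12 + 9 + 8| / √(1 + 9 + 9)
  = |19| / √19
  = 19 / 4.359
  ≈ 4.359

4.359


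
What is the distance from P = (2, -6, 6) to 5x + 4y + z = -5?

distance = |a·x₀ + b·y₀ + c·z₀ - d| / √(a² + b² + c²)
  = |5·2 + 4·(-6) + 1·6 - (-5)| / √(5² + 4² + 1²)
  = |10 - 24 + 6 + 5| / √(25 + 16 + 1)
  = |-3| / √42
  = 3 / 6.481
  ≈ 0.4629

0.4629


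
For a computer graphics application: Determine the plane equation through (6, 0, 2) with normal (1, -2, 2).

The plane through P with normal n = (a, b, c) satisfies n·(r - P) = 0,
i.e. ax + by + cz = a·x₀ + b·y₀ + c·z₀.
d = 1·6 + (-2)·0 + 2·2
  = 6 + 0 + 4
  = 10
Equation: x - 2y + 2z = 10

x - 2y + 2z = 10


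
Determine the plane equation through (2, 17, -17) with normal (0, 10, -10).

The plane through P with normal n = (a, b, c) satisfies n·(r - P) = 0,
i.e. ax + by + cz = a·x₀ + b·y₀ + c·z₀.
d = 0·2 + 10·17 + (-10)·(-17)
  = 0 + 170 + 170
  = 340
Equation: 10y - 10z = 340

10y - 10z = 340


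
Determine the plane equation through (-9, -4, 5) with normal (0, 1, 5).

The plane through P with normal n = (a, b, c) satisfies n·(r - P) = 0,
i.e. ax + by + cz = a·x₀ + b·y₀ + c·z₀.
d = 0·(-9) + 1·(-4) + 5·5
  = 0 - 4 + 25
  = 21
Equation: y + 5z = 21

y + 5z = 21


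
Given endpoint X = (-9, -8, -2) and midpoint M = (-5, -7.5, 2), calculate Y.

Y = 2M - X
  = (2·(-5) - (-9), 2·(-7.5) - (-8), 2·2 - (-2))
  = (-10 + 9, -15 + 8, 4 + 2)
  = (-1, -7, 6)

(-1, -7, 6)


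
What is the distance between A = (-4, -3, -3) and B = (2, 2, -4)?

d = √[(x₂-x₁)² + (y₂-y₁)² + (z₂-z₁)²]
  = √[6² + 5² + (-1)²]
  = √[36 + 25 + 1]
  = √62
  ≈ 7.874

7.874


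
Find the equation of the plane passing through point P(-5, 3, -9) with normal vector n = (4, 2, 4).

The plane through P with normal n = (a, b, c) satisfies n·(r - P) = 0,
i.e. ax + by + cz = a·x₀ + b·y₀ + c·z₀.
d = 4·(-5) + 2·3 + 4·(-9)
  = -20 + 6 - 36
  = -50
Equation: 4x + 2y + 4z = -50

4x + 2y + 4z = -50


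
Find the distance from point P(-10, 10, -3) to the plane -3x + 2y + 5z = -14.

distance = |a·x₀ + b·y₀ + c·z₀ - d| / √(a² + b² + c²)
  = |(-3)·(-10) + 2·10 + 5·(-3) - (-14)| / √((-3)² + 2² + 5²)
  = |30 + 20 - 15 + 14| / √(9 + 4 + 25)
  = |49| / √38
  = 49 / 6.164
  ≈ 7.949

7.949


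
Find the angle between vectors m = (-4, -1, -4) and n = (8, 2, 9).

m·n = (-4)·8 + (-1)·2 + (-4)·9 = -32 - 2 - 36 = -70
|m| = √((-4)² + (-1)² + (-4)²) = √33 ≈ 5.745
|n| = √(8² + 2² + 9²) = √149 ≈ 12.21
cos θ = (m·n)/(|m||n|) = -70/(5.745·12.21) ≈ -0.9983
θ = arccos(-0.9983) ≈ 176.6°

176.6°


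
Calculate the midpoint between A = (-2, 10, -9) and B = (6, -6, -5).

M = ((x₁+x₂)/2, (y₁+y₂)/2, (z₁+z₂)/2)
  = ((-2 + 6)/2, (10 - 6)/2, (-9 - 5)/2)
  = (4/2, 4/2, -14/2)
  = (2, 2, -7)

(2, 2, -7)


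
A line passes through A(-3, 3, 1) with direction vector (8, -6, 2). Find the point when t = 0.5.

P(t) = A + t·d
  = (-3 + 8·0.5, 3 + (-6)·0.5, 1 + 2·0.5)
  = (-3 + 4, 3 - 3, 1 + 1)
  = (1, 0, 2)

(1, 0, 2)


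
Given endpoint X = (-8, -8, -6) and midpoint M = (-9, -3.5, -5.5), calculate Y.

Y = 2M - X
  = (2·(-9) - (-8), 2·(-3.5) - (-8), 2·(-5.5) - (-6))
  = (-18 + 8, -7 + 8, -11 + 6)
  = (-10, 1, -5)

(-10, 1, -5)


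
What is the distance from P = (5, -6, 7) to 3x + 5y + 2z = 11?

distance = |a·x₀ + b·y₀ + c·z₀ - d| / √(a² + b² + c²)
  = |3·5 + 5·(-6) + 2·7 - 11| / √(3² + 5² + 2²)
  = |15 - 30 + 14 - 11| / √(9 + 25 + 4)
  = |-12| / √38
  = 12 / 6.164
  ≈ 1.947

1.947


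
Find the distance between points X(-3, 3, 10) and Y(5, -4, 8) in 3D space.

d = √[(x₂-x₁)² + (y₂-y₁)² + (z₂-z₁)²]
  = √[8² + (-7)² + (-2)²]
  = √[64 + 49 + 4]
  = √117
  ≈ 10.82

10.82


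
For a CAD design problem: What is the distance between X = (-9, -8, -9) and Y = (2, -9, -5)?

d = √[(x₂-x₁)² + (y₂-y₁)² + (z₂-z₁)²]
  = √[11² + (-1)² + 4²]
  = √[121 + 1 + 16]
  = √138
  ≈ 11.75

11.75


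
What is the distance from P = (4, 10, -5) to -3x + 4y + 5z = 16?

distance = |a·x₀ + b·y₀ + c·z₀ - d| / √(a² + b² + c²)
  = |(-3)·4 + 4·10 + 5·(-5) - 16| / √((-3)² + 4² + 5²)
  = |-12 + 40 - 25 - 16| / √(9 + 16 + 25)
  = |-13| / √50
  = 13 / 7.071
  ≈ 1.838

1.838


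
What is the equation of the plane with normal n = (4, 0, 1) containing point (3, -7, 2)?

The plane through P with normal n = (a, b, c) satisfies n·(r - P) = 0,
i.e. ax + by + cz = a·x₀ + b·y₀ + c·z₀.
d = 4·3 + 0·(-7) + 1·2
  = 12 + 0 + 2
  = 14
Equation: 4x + z = 14

4x + z = 14


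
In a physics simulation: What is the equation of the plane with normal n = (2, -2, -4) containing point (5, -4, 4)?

The plane through P with normal n = (a, b, c) satisfies n·(r - P) = 0,
i.e. ax + by + cz = a·x₀ + b·y₀ + c·z₀.
d = 2·5 + (-2)·(-4) + (-4)·4
  = 10 + 8 - 16
  = 2
Equation: 2x - 2y - 4z = 2

2x - 2y - 4z = 2


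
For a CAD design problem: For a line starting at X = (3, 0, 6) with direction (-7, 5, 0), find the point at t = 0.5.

P(t) = X + t·d
  = (3 + (-7)·0.5, 0 + 5·0.5, 6 + 0·0.5)
  = (3 - 3.5, 0 + 2.5, 6 + 0)
  = (-0.5, 2.5, 6)

(-0.5, 2.5, 6)


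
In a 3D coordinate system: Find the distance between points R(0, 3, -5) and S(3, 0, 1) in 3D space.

d = √[(x₂-x₁)² + (y₂-y₁)² + (z₂-z₁)²]
  = √[3² + (-3)² + 6²]
  = √[9 + 9 + 36]
  = √54
  ≈ 7.348

7.348


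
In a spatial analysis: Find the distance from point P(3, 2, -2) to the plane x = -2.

distance = |a·x₀ + b·y₀ + c·z₀ - d| / √(a² + b² + c²)
  = |1·3 + 0·2 + 0·(-2) - (-2)| / √(1² + 0² + 0²)
  = |3 + 0 + 0 + 2| / √(1 + 0 + 0)
  = |5| / √1
  = 5 / 1
  ≈ 5

5


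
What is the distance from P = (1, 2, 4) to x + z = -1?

distance = |a·x₀ + b·y₀ + c·z₀ - d| / √(a² + b² + c²)
  = |1·1 + 0·2 + 1·4 - (-1)| / √(1² + 0² + 1²)
  = |1 + 0 + 4 + 1| / √(1 + 0 + 1)
  = |6| / √2
  = 6 / 1.414
  ≈ 4.243

4.243


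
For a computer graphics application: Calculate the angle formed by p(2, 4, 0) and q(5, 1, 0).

p·q = 2·5 + 4·1 + 0·0 = 10 + 4 + 0 = 14
|p| = √(2² + 4² + 0²) = √20 ≈ 4.472
|q| = √(5² + 1² + 0²) = √26 ≈ 5.099
cos θ = (p·q)/(|p||q|) = 14/(4.472·5.099) ≈ 0.6139
θ = arccos(0.6139) ≈ 52.13°

52.13°


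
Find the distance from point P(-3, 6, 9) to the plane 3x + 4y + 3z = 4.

distance = |a·x₀ + b·y₀ + c·z₀ - d| / √(a² + b² + c²)
  = |3·(-3) + 4·6 + 3·9 - 4| / √(3² + 4² + 3²)
  = |-9 + 24 + 27 - 4| / √(9 + 16 + 9)
  = |38| / √34
  = 38 / 5.831
  ≈ 6.517

6.517


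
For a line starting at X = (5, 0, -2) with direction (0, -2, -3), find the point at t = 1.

P(t) = X + t·d
  = (5 + 0·1, 0 + (-2)·1, -2 + (-3)·1)
  = (5 + 0, 0 - 2, -2 - 3)
  = (5, -2, -5)

(5, -2, -5)


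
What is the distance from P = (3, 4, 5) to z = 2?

distance = |a·x₀ + b·y₀ + c·z₀ - d| / √(a² + b² + c²)
  = |0·3 + 0·4 + 1·5 - 2| / √(0² + 0² + 1²)
  = |0 + 0 + 5 - 2| / √(0 + 0 + 1)
  = |3| / √1
  = 3 / 1
  ≈ 3

3


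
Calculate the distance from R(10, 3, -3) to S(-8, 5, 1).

d = √[(x₂-x₁)² + (y₂-y₁)² + (z₂-z₁)²]
  = √[(-18)² + 2² + 4²]
  = √[324 + 4 + 16]
  = √344
  ≈ 18.55

18.55


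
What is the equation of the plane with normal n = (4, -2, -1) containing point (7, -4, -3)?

The plane through P with normal n = (a, b, c) satisfies n·(r - P) = 0,
i.e. ax + by + cz = a·x₀ + b·y₀ + c·z₀.
d = 4·7 + (-2)·(-4) + (-1)·(-3)
  = 28 + 8 + 3
  = 39
Equation: 4x - 2y - z = 39

4x - 2y - z = 39


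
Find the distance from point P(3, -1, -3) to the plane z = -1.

distance = |a·x₀ + b·y₀ + c·z₀ - d| / √(a² + b² + c²)
  = |0·3 + 0·(-1) + 1·(-3) - (-1)| / √(0² + 0² + 1²)
  = |0 + 0 - 3 + 1| / √(0 + 0 + 1)
  = |-2| / √1
  = 2 / 1
  ≈ 2

2


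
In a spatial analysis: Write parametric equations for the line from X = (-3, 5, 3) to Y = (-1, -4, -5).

Direction vector d = Y - X = (-1 + 3, -4 - 5, -5 - 3) = (2, -9, -8)
Parametric form r = X + t·d:
x = -3 + 2t, y = 5 - 9t, z = 3 - 8t

x = -3 + 2t, y = 5 - 9t, z = 3 - 8t


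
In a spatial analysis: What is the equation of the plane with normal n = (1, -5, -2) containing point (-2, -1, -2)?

The plane through P with normal n = (a, b, c) satisfies n·(r - P) = 0,
i.e. ax + by + cz = a·x₀ + b·y₀ + c·z₀.
d = 1·(-2) + (-5)·(-1) + (-2)·(-2)
  = -2 + 5 + 4
  = 7
Equation: x - 5y - 2z = 7

x - 5y - 2z = 7


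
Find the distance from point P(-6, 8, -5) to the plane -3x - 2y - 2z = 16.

distance = |a·x₀ + b·y₀ + c·z₀ - d| / √(a² + b² + c²)
  = |(-3)·(-6) + (-2)·8 + (-2)·(-5) - 16| / √((-3)² + (-2)² + (-2)²)
  = |18 - 16 + 10 - 16| / √(9 + 4 + 4)
  = |-4| / √17
  = 4 / 4.123
  ≈ 0.9701

0.9701


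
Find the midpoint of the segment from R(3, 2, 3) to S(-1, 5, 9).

M = ((x₁+x₂)/2, (y₁+y₂)/2, (z₁+z₂)/2)
  = ((3 - 1)/2, (2 + 5)/2, (3 + 9)/2)
  = (2/2, 7/2, 12/2)
  = (1, 3.5, 6)

(1, 3.5, 6)


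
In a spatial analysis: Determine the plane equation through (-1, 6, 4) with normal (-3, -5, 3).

The plane through P with normal n = (a, b, c) satisfies n·(r - P) = 0,
i.e. ax + by + cz = a·x₀ + b·y₀ + c·z₀.
d = (-3)·(-1) + (-5)·6 + 3·4
  = 3 - 30 + 12
  = -15
Equation: -3x - 5y + 3z = -15

-3x - 5y + 3z = -15


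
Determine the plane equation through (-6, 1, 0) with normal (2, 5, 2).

The plane through P with normal n = (a, b, c) satisfies n·(r - P) = 0,
i.e. ax + by + cz = a·x₀ + b·y₀ + c·z₀.
d = 2·(-6) + 5·1 + 2·0
  = -12 + 5 + 0
  = -7
Equation: 2x + 5y + 2z = -7

2x + 5y + 2z = -7


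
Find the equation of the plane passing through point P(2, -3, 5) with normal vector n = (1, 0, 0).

The plane through P with normal n = (a, b, c) satisfies n·(r - P) = 0,
i.e. ax + by + cz = a·x₀ + b·y₀ + c·z₀.
d = 1·2 + 0·(-3) + 0·5
  = 2 + 0 + 0
  = 2
Equation: x = 2

x = 2


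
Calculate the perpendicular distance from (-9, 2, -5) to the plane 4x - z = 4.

distance = |a·x₀ + b·y₀ + c·z₀ - d| / √(a² + b² + c²)
  = |4·(-9) + 0·2 + (-1)·(-5) - 4| / √(4² + 0² + (-1)²)
  = |-36 + 0 + 5 - 4| / √(16 + 0 + 1)
  = |-35| / √17
  = 35 / 4.123
  ≈ 8.489

8.489


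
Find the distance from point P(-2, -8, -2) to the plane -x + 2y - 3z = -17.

distance = |a·x₀ + b·y₀ + c·z₀ - d| / √(a² + b² + c²)
  = |(-1)·(-2) + 2·(-8) + (-3)·(-2) - (-17)| / √((-1)² + 2² + (-3)²)
  = |2 - 16 + 6 + 17| / √(1 + 4 + 9)
  = |9| / √14
  = 9 / 3.742
  ≈ 2.405

2.405


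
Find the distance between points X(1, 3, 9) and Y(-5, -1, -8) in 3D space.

d = √[(x₂-x₁)² + (y₂-y₁)² + (z₂-z₁)²]
  = √[(-6)² + (-4)² + (-17)²]
  = √[36 + 16 + 289]
  = √341
  ≈ 18.47

18.47
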